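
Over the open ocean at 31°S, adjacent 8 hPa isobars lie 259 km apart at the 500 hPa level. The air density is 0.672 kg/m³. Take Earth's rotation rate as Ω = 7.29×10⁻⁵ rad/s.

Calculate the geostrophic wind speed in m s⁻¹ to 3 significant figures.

Coriolis parameter at 31°S:
f = 2Ω sin φ = 2 × 7.29×10⁻⁵ × sin 31° = 7.51×10⁻⁵ s⁻¹
Pressure gradient: |∂P/∂n| = 800 Pa / 259000 m = 3.09×10⁻³ Pa/m
Geostrophic balance (pressure-gradient force = Coriolis force):
V_g = (1/(fρ)) |∂P/∂n| = 3.09×10⁻³ / (7.51×10⁻⁵ × 0.672) = 61.2 m/s

61.2 m s⁻¹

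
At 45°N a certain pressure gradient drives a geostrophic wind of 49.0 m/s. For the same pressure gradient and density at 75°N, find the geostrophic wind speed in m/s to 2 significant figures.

With the same pressure gradient and density, V_g ∝ 1/f ∝ 1/sin φ.
V₂ = V₁ · sin φ₁ / sin φ₂ = 49.0 × sin 45° / sin 75°
V₂ = 49.0 × 0.7071/0.9659 = 36 m/s

36 m/s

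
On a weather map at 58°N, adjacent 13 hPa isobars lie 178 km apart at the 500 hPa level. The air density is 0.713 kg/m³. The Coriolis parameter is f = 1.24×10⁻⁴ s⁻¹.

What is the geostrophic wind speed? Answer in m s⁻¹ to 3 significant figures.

Pressure gradient: |∂P/∂n| = 1300 Pa / 178000 m = 7.30×10⁻³ Pa/m
Geostrophic balance (pressure-gradient force = Coriolis force):
V_g = (1/(fρ)) |∂P/∂n| = 7.30×10⁻³ / (1.24×10⁻⁴ × 0.713) = 82.6 m/s

82.6 m s⁻¹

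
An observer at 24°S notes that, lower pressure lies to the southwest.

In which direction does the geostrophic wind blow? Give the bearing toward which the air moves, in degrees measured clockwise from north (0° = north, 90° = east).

The pressure-gradient force points toward the southwest (bearing 225°).
Geostrophic balance: in the Southern Hemisphere the Coriolis force deflects motion to the left, so the geostrophic wind blows 90° to the left of the pressure-gradient force (low pressure on the right).
Rotating 225° by 90° counterclockwise gives 135° — the wind blows toward the southeast.

135°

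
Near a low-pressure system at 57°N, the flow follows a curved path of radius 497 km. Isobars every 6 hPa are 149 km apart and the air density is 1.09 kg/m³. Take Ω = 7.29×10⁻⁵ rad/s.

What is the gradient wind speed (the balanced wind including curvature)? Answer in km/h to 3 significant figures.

Coriolis parameter at 57°N:
f = 2Ω sin φ = 2 × 7.29×10⁻⁵ × sin 57° = 1.22×10⁻⁴ s⁻¹
Pressure gradient: |∂P/∂n| = 600 Pa / 149000 m = 4.03×10⁻³ Pa/m
Geostrophic speed: V_g = |∂P/∂n|/(fρ) = 4.03×10⁻³/(1.22×10⁻⁴ × 1.09) = 30.2 m/s
Around a low, centrifugal force acts outward with Coriolis, so pressure-gradient force balances both:
(1/ρ)|∂P/∂n| = fV + V²/R  →  V² + fR·V − fR·V_g = 0
With fR = 1.22×10⁻⁴ × 497×10³ m = 60.8 m/s:
V = [−fR + √((fR)² + 4 fR V_g)]/2 = [−60.8 + √(60.8² + 4×60.8×30.2)]/2 = 22.1 m/s
Subgeostrophic (V < V_g = 30.2 m/s), as expected around a low.
Converting: 22.1 m/s × 3.6 = 79.7 km/h

79.7 km/h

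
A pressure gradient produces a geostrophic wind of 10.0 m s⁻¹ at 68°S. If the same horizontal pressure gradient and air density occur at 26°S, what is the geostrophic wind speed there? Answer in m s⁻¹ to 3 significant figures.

With the same pressure gradient and density, V_g ∝ 1/f ∝ 1/sin φ.
V₂ = V₁ · sin φ₁ / sin φ₂ = 10.0 × sin 68° / sin 26°
V₂ = 10.0 × 0.9272/0.4384 = 21.2 m s⁻¹

21.2 m s⁻¹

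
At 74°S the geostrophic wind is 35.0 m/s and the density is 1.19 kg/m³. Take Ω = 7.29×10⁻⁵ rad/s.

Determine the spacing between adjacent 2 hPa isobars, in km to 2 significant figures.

34 km

Coriolis parameter at 74°S:
f = 2Ω sin φ = 2 × 7.29×10⁻⁵ × sin 74° = 1.40×10⁻⁴ s⁻¹
Geostrophic balance rearranged: |∂P/∂n| = f ρ V_g
|∂P/∂n| = 1.40×10⁻⁴ × 1.19 × 35.0 = 5.84×10⁻³ Pa/m
Isobar spacing: Δn = ΔP/|∂P/∂n| = 200 Pa / 5.84×10⁻³ Pa/m = 34262 m ≈ 34 km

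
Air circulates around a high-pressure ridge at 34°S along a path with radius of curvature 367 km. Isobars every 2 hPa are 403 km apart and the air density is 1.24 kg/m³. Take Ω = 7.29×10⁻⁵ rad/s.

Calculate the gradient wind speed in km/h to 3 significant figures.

Coriolis parameter at 34°S:
f = 2Ω sin φ = 2 × 7.29×10⁻⁵ × sin 34° = 8.15×10⁻⁵ s⁻¹
Pressure gradient: |∂P/∂n| = 200 Pa / 403000 m = 4.96×10⁻⁴ Pa/m
Geostrophic speed: V_g = |∂P/∂n|/(fρ) = 4.96×10⁻⁴/(8.15×10⁻⁵ × 1.24) = 4.91 m/s
Around a high, pressure-gradient force acts outward with centrifugal, so Coriolis balances both:
fV = (1/ρ)|∂P/∂n| + V²/R  →  V² − fR·V + fR·V_g = 0
With fR = 8.15×10⁻⁵ × 367×10³ m = 29.9 m/s:
V = [fR − √((fR)² − 4 fR V_g)]/2 = [29.9 − √(29.9² − 4×29.9×4.91)]/2 = 6.19 m/s
Supergeostrophic (V > V_g = 4.91 m/s), as expected around a high.
Converting: 6.19 m/s × 3.6 = 22.3 km/h

22.3 km/h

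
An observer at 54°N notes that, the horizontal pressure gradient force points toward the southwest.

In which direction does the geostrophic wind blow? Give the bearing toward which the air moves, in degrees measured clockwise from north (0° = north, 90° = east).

The pressure-gradient force points toward the southwest (bearing 225°).
Geostrophic balance: in the Northern Hemisphere the Coriolis force deflects motion to the right, so the geostrophic wind blows 90° to the right of the pressure-gradient force (low pressure on the left).
Rotating 225° by 90° clockwise gives 315° — the wind blows toward the northwest.

315°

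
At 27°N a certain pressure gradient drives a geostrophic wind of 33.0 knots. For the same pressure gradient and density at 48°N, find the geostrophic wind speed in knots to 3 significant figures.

20.2 knots

With the same pressure gradient and density, V_g ∝ 1/f ∝ 1/sin φ.
V₂ = V₁ · sin φ₁ / sin φ₂ = 33.0 × sin 27° / sin 48°
V₂ = 33.0 × 0.4540/0.7431 = 20.2 knots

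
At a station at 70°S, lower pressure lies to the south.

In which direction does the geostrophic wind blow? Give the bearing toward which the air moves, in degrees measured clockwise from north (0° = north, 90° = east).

090°

The pressure-gradient force points toward the south (bearing 180°).
Geostrophic balance: in the Southern Hemisphere the Coriolis force deflects motion to the left, so the geostrophic wind blows 90° to the left of the pressure-gradient force (low pressure on the right).
Rotating 180° by 90° counterclockwise gives 090° — the wind blows toward the east.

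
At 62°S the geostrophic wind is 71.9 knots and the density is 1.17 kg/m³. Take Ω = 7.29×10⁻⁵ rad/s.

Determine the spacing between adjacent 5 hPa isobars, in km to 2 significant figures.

Coriolis parameter at 62°S:
f = 2Ω sin φ = 2 × 7.29×10⁻⁵ × sin 62° = 1.29×10⁻⁴ s⁻¹
Wind speed in SI: 71.9 knots = 37.0 m/s
Geostrophic balance rearranged: |∂P/∂n| = f ρ V_g
|∂P/∂n| = 1.29×10⁻⁴ × 1.17 × 37.0 = 5.57×10⁻³ Pa/m
Isobar spacing: Δn = ΔP/|∂P/∂n| = 500 Pa / 5.57×10⁻³ Pa/m = 89748 m ≈ 90 km

90 km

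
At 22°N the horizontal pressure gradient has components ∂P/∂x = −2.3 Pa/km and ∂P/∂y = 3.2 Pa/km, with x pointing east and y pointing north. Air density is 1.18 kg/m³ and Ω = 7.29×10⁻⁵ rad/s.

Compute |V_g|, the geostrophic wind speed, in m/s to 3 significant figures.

61.1 m/s

Coriolis parameter at 22°N:
f = 2Ω sin φ = 2 × 7.29×10⁻⁵ × sin 22° = 5.46×10⁻⁵ s⁻¹
Component geostrophic relations (x east, y north):
u_g = −(1/(fρ)) ∂P/∂y,  v_g = (1/(fρ)) ∂P/∂x
u_g = −(3.2×10⁻³)/(5.46×10⁻⁵ × 1.18) = −49.7 m/s;  v_g = (−2.3×10⁻³)/(5.46×10⁻⁵ × 1.18) = −35.7 m/s
|V_g| = √(u_g² + v_g²) = 61.1 m/s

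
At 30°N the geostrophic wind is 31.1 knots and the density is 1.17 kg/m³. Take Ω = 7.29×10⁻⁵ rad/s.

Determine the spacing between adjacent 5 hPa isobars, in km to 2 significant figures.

370 km

Coriolis parameter at 30°N:
f = 2Ω sin φ = 2 × 7.29×10⁻⁵ × sin 30° = 7.29×10⁻⁵ s⁻¹
Wind speed in SI: 31.1 knots = 16.0 m/s
Geostrophic balance rearranged: |∂P/∂n| = f ρ V_g
|∂P/∂n| = 7.29×10⁻⁵ × 1.17 × 16.0 = 1.36×10⁻³ Pa/m
Isobar spacing: Δn = ΔP/|∂P/∂n| = 500 Pa / 1.36×10⁻³ Pa/m = 366402 m ≈ 370 km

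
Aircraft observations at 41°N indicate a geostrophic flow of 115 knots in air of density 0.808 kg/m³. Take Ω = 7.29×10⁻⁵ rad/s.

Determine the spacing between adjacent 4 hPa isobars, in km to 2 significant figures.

Coriolis parameter at 41°N:
f = 2Ω sin φ = 2 × 7.29×10⁻⁵ × sin 41° = 9.57×10⁻⁵ s⁻¹
Wind speed in SI: 115 knots = 59.2 m/s
Geostrophic balance rearranged: |∂P/∂n| = f ρ V_g
|∂P/∂n| = 9.57×10⁻⁵ × 0.808 × 59.2 = 4.57×10⁻³ Pa/m
Isobar spacing: Δn = ΔP/|∂P/∂n| = 400 Pa / 4.57×10⁻³ Pa/m = 87481 m ≈ 87 km

87 km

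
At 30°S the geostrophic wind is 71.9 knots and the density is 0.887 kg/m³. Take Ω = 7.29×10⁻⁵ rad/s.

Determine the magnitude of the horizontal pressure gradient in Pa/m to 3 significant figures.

2.39×10⁻³ Pa/m

Coriolis parameter at 30°S:
f = 2Ω sin φ = 2 × 7.29×10⁻⁵ × sin 30° = 7.29×10⁻⁵ s⁻¹
Wind speed in SI: 71.9 knots = 37.0 m/s
Geostrophic balance rearranged: |∂P/∂n| = f ρ V_g
|∂P/∂n| = 7.29×10⁻⁵ × 0.887 × 37.0 = 2.39×10⁻³ Pa/m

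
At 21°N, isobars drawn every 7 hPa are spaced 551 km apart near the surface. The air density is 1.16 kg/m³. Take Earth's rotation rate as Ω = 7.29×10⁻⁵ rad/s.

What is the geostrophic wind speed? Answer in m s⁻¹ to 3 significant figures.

Coriolis parameter at 21°N:
f = 2Ω sin φ = 2 × 7.29×10⁻⁵ × sin 21° = 5.23×10⁻⁵ s⁻¹
Pressure gradient: |∂P/∂n| = 700 Pa / 551000 m = 1.27×10⁻³ Pa/m
Geostrophic balance (pressure-gradient force = Coriolis force):
V_g = (1/(fρ)) |∂P/∂n| = 1.27×10⁻³ / (5.23×10⁻⁵ × 1.16) = 21.0 m/s

21.0 m s⁻¹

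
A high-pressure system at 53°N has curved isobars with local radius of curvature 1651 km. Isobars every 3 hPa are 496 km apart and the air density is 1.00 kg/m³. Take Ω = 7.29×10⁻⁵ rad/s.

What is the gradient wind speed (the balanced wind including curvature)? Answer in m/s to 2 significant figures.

5.3 m/s

Coriolis parameter at 53°N:
f = 2Ω sin φ = 2 × 7.29×10⁻⁵ × sin 53° = 1.16×10⁻⁴ s⁻¹
Pressure gradient: |∂P/∂n| = 300 Pa / 496000 m = 6.05×10⁻⁴ Pa/m
Geostrophic speed: V_g = |∂P/∂n|/(fρ) = 6.05×10⁻⁴/(1.16×10⁻⁴ × 1.00) = 5.19 m/s
Around a high, pressure-gradient force acts outward with centrifugal, so Coriolis balances both:
fV = (1/ρ)|∂P/∂n| + V²/R  →  V² − fR·V + fR·V_g = 0
With fR = 1.16×10⁻⁴ × 1651×10³ m = 192 m/s:
V = [fR − √((fR)² − 4 fR V_g)]/2 = [192 − √(192² − 4×192×5.19)]/2 = 5.34 m/s
Supergeostrophic (V > V_g = 5.19 m/s), as expected around a high.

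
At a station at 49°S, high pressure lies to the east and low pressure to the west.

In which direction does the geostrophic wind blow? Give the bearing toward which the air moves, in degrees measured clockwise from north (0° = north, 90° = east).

180°

The pressure-gradient force points toward the west (bearing 270°).
Geostrophic balance: in the Southern Hemisphere the Coriolis force deflects motion to the left, so the geostrophic wind blows 90° to the left of the pressure-gradient force (low pressure on the right).
Rotating 270° by 90° counterclockwise gives 180° — the wind blows toward the south.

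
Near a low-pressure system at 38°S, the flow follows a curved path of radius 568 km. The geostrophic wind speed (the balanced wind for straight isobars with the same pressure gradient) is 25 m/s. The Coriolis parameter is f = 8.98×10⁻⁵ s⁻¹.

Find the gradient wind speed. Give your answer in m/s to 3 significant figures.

18.4 m/s

Around a low, centrifugal force acts outward with Coriolis, so pressure-gradient force balances both:
(1/ρ)|∂P/∂n| = fV + V²/R  →  V² + fR·V − fR·V_g = 0
With fR = 8.98×10⁻⁵ × 568×10³ m = 51.0 m/s:
V = [−fR + √((fR)² + 4 fR V_g)]/2 = [−51.0 + √(51.0² + 4×51.0×25)]/2 = 18.4 m/s
Subgeostrophic (V < V_g = 25 m/s), as expected around a low.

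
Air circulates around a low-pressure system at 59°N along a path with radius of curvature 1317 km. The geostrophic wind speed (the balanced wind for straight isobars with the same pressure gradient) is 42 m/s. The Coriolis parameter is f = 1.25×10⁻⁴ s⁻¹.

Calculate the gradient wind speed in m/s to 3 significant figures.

Around a low, centrifugal force acts outward with Coriolis, so pressure-gradient force balances both:
(1/ρ)|∂P/∂n| = fV + V²/R  →  V² + fR·V − fR·V_g = 0
With fR = 1.25×10⁻⁴ × 1317×10³ m = 165 m/s:
V = [−fR + √((fR)² + 4 fR V_g)]/2 = [−165 + √(165² + 4×165×42)]/2 = 34.7 m/s
Subgeostrophic (V < V_g = 42 m/s), as expected around a low.

34.7 m/s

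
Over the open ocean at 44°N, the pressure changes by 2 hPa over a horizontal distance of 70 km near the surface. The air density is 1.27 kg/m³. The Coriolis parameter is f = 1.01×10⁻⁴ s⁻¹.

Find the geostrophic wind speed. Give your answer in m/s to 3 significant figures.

22.3 m/s

Pressure gradient: |∂P/∂n| = 200 Pa / 70000 m = 2.86×10⁻³ Pa/m
Geostrophic balance (pressure-gradient force = Coriolis force):
V_g = (1/(fρ)) |∂P/∂n| = 2.86×10⁻³ / (1.01×10⁻⁴ × 1.27) = 22.3 m/s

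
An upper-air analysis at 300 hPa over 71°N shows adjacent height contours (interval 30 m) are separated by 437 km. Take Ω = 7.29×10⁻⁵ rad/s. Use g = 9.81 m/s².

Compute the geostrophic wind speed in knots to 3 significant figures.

Coriolis parameter at 71°N:
f = 2Ω sin φ = 2 × 7.29×10⁻⁵ × sin 71° = 1.38×10⁻⁴ s⁻¹
Height gradient: |∂Z/∂n| = 30 m / 437000 m = 6.86×10⁻⁵
On a pressure surface, geostrophic balance gives V_g = (g/f)|∂Z/∂n|:
V_g = 9.81 × 6.86×10⁻⁵ / 1.38×10⁻⁴ = 4.89 m/s
Converting: 4.89 m/s × 1.944 = 9.50 knots

9.50 knots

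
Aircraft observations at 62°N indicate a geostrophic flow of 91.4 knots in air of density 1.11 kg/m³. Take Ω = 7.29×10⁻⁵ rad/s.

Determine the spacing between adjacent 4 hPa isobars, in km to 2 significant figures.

Coriolis parameter at 62°N:
f = 2Ω sin φ = 2 × 7.29×10⁻⁵ × sin 62° = 1.29×10⁻⁴ s⁻¹
Wind speed in SI: 91.4 knots = 47.0 m/s
Geostrophic balance rearranged: |∂P/∂n| = f ρ V_g
|∂P/∂n| = 1.29×10⁻⁴ × 1.11 × 47.0 = 6.72×10⁻³ Pa/m
Isobar spacing: Δn = ΔP/|∂P/∂n| = 400 Pa / 6.72×10⁻³ Pa/m = 59533 m ≈ 60 km

60 km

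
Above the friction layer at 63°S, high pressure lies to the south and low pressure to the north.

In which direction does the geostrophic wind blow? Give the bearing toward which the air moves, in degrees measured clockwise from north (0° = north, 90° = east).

270°

The pressure-gradient force points toward the north (bearing 000°).
Geostrophic balance: in the Southern Hemisphere the Coriolis force deflects motion to the left, so the geostrophic wind blows 90° to the left of the pressure-gradient force (low pressure on the right).
Rotating 000° by 90° counterclockwise gives 270° — the wind blows toward the west.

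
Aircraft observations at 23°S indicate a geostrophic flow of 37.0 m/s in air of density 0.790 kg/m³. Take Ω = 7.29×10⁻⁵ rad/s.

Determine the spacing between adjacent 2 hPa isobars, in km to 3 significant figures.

120 km

Coriolis parameter at 23°S:
f = 2Ω sin φ = 2 × 7.29×10⁻⁵ × sin 23° = 5.70×10⁻⁵ s⁻¹
Geostrophic balance rearranged: |∂P/∂n| = f ρ V_g
|∂P/∂n| = 5.70×10⁻⁵ × 0.790 × 37.0 = 1.67×10⁻³ Pa/m
Isobar spacing: Δn = ΔP/|∂P/∂n| = 200 Pa / 1.67×10⁻³ Pa/m = 120106 m ≈ 120 km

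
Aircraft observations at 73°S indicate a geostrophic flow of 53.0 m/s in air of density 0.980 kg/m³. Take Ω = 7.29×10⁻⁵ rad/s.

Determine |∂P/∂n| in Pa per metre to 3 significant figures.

7.24×10⁻³ Pa/m

Coriolis parameter at 73°S:
f = 2Ω sin φ = 2 × 7.29×10⁻⁵ × sin 73° = 1.39×10⁻⁴ s⁻¹
Geostrophic balance rearranged: |∂P/∂n| = f ρ V_g
|∂P/∂n| = 1.39×10⁻⁴ × 0.980 × 53.0 = 7.24×10⁻³ Pa/m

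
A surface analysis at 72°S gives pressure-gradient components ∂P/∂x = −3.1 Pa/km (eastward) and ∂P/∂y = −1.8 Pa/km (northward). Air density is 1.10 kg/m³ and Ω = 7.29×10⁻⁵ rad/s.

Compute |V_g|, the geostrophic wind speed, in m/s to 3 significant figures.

Coriolis parameter at 72°S:
f = 2Ω sin φ = 2 × 7.29×10⁻⁵ × sin 72° = 1.39×10⁻⁴ s⁻¹
In the Southern Hemisphere f is negative: f = −1.39×10⁻⁴ s⁻¹.
Component geostrophic relations (x east, y north):
u_g = −(1/(fρ)) ∂P/∂y,  v_g = (1/(fρ)) ∂P/∂x
u_g = −(−1.8×10⁻³)/(−1.39×10⁻⁴ × 1.10) = −11.8 m/s;  v_g = (−3.1×10⁻³)/(−1.39×10⁻⁴ × 1.10) = 20.3 m/s
|V_g| = √(u_g² + v_g²) = 23.5 m/s

23.5 m/s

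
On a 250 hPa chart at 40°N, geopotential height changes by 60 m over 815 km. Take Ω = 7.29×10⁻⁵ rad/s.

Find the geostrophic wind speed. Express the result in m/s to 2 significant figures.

7.7 m/s

Coriolis parameter at 40°N:
f = 2Ω sin φ = 2 × 7.29×10⁻⁵ × sin 40° = 9.37×10⁻⁵ s⁻¹
Height gradient: |∂Z/∂n| = 60 m / 815000 m = 7.36×10⁻⁵
On a pressure surface, geostrophic balance gives V_g = (g/f)|∂Z/∂n|:
V_g = 9.81 × 7.36×10⁻⁵ / 9.37×10⁻⁵ = 7.71 m/s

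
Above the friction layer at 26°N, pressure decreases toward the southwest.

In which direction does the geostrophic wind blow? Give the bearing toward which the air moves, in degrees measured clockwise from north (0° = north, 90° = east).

315°

The pressure-gradient force points toward the southwest (bearing 225°).
Geostrophic balance: in the Northern Hemisphere the Coriolis force deflects motion to the right, so the geostrophic wind blows 90° to the right of the pressure-gradient force (low pressure on the left).
Rotating 225° by 90° clockwise gives 315° — the wind blows toward the northwest.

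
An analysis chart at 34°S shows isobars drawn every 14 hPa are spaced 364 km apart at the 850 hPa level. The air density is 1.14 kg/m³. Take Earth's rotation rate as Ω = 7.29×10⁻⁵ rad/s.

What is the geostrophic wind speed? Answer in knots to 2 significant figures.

Coriolis parameter at 34°S:
f = 2Ω sin φ = 2 × 7.29×10⁻⁵ × sin 34° = 8.15×10⁻⁵ s⁻¹
Pressure gradient: |∂P/∂n| = 1400 Pa / 364000 m = 3.85×10⁻³ Pa/m
Geostrophic balance (pressure-gradient force = Coriolis force):
V_g = (1/(fρ)) |∂P/∂n| = 3.85×10⁻³ / (8.15×10⁻⁵ × 1.14) = 41.4 m/s
Converting: 41.4 m/s × 1.944 = 80 knots

80 knots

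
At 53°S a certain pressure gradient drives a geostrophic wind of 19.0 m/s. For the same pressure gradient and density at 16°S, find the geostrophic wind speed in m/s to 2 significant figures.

55 m/s

With the same pressure gradient and density, V_g ∝ 1/f ∝ 1/sin φ.
V₂ = V₁ · sin φ₁ / sin φ₂ = 19.0 × sin 53° / sin 16°
V₂ = 19.0 × 0.7986/0.2756 = 55 m/s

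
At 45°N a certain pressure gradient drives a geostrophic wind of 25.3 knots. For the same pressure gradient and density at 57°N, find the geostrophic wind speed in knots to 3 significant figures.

21.3 knots

With the same pressure gradient and density, V_g ∝ 1/f ∝ 1/sin φ.
V₂ = V₁ · sin φ₁ / sin φ₂ = 25.3 × sin 45° / sin 57°
V₂ = 25.3 × 0.7071/0.8387 = 21.3 knots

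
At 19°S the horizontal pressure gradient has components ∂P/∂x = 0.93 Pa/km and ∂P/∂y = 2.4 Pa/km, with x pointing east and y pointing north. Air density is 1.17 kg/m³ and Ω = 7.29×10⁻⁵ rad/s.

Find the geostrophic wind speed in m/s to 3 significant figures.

46.3 m/s

Coriolis parameter at 19°S:
f = 2Ω sin φ = 2 × 7.29×10⁻⁵ × sin 19° = 4.75×10⁻⁵ s⁻¹
In the Southern Hemisphere f is negative: f = −4.75×10⁻⁵ s⁻¹.
Component geostrophic relations (x east, y north):
u_g = −(1/(fρ)) ∂P/∂y,  v_g = (1/(fρ)) ∂P/∂x
u_g = −(2.4×10⁻³)/(−4.75×10⁻⁵ × 1.17) = 43.2 m/s;  v_g = (0.93×10⁻³)/(−4.75×10⁻⁵ × 1.17) = −16.7 m/s
|V_g| = √(u_g² + v_g²) = 46.3 m/s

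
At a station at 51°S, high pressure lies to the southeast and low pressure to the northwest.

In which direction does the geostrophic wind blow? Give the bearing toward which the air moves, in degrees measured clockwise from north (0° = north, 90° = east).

The pressure-gradient force points toward the northwest (bearing 315°).
Geostrophic balance: in the Southern Hemisphere the Coriolis force deflects motion to the left, so the geostrophic wind blows 90° to the left of the pressure-gradient force (low pressure on the right).
Rotating 315° by 90° counterclockwise gives 225° — the wind blows toward the southwest.

225°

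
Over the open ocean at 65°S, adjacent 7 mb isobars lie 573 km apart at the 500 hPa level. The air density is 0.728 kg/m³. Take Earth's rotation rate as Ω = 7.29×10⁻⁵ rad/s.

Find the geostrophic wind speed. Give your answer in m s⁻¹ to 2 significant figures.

Coriolis parameter at 65°S:
f = 2Ω sin φ = 2 × 7.29×10⁻⁵ × sin 65° = 1.32×10⁻⁴ s⁻¹
Pressure gradient: |∂P/∂n| = 700 Pa / 573000 m = 1.22×10⁻³ Pa/m
Geostrophic balance (pressure-gradient force = Coriolis force):
V_g = (1/(fρ)) |∂P/∂n| = 1.22×10⁻³ / (1.32×10⁻⁴ × 0.728) = 12.7 m/s

13 m s⁻¹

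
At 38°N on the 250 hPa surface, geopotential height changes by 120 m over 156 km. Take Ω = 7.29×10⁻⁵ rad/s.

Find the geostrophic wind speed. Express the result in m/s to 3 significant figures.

Coriolis parameter at 38°N:
f = 2Ω sin φ = 2 × 7.29×10⁻⁵ × sin 38° = 8.98×10⁻⁵ s⁻¹
Height gradient: |∂Z/∂n| = 120 m / 156000 m = 7.69×10⁻⁴
On a pressure surface, geostrophic balance gives V_g = (g/f)|∂Z/∂n|:
V_g = 9.81 × 7.69×10⁻⁴ / 8.98×10⁻⁵ = 84.1 m/s

84.1 m/s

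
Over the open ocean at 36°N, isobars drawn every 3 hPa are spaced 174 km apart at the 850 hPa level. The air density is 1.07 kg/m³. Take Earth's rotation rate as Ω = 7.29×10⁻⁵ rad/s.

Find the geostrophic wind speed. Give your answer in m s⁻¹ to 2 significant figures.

Coriolis parameter at 36°N:
f = 2Ω sin φ = 2 × 7.29×10⁻⁵ × sin 36° = 8.57×10⁻⁵ s⁻¹
Pressure gradient: |∂P/∂n| = 300 Pa / 174000 m = 1.72×10⁻³ Pa/m
Geostrophic balance (pressure-gradient force = Coriolis force):
V_g = (1/(fρ)) |∂P/∂n| = 1.72×10⁻³ / (8.57×10⁻⁵ × 1.07) = 18.8 m/s

19 m s⁻¹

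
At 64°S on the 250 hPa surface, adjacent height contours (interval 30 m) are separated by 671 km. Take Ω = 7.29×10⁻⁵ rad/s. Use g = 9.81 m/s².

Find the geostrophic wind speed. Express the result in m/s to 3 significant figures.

Coriolis parameter at 64°S:
f = 2Ω sin φ = 2 × 7.29×10⁻⁵ × sin 64° = 1.31×10⁻⁴ s⁻¹
Height gradient: |∂Z/∂n| = 30 m / 671000 m = 4.47×10⁻⁵
On a pressure surface, geostrophic balance gives V_g = (g/f)|∂Z/∂n|:
V_g = 9.81 × 4.47×10⁻⁵ / 1.31×10⁻⁴ = 3.35 m/s

3.35 m/s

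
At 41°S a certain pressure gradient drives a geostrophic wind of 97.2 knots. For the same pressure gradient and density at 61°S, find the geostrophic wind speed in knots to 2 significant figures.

73 knots

With the same pressure gradient and density, V_g ∝ 1/f ∝ 1/sin φ.
V₂ = V₁ · sin φ₁ / sin φ₂ = 97.2 × sin 41° / sin 61°
V₂ = 97.2 × 0.6561/0.8746 = 73 knots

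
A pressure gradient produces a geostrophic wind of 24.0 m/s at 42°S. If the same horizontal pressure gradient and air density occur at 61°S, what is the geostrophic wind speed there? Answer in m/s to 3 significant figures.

18.4 m/s

With the same pressure gradient and density, V_g ∝ 1/f ∝ 1/sin φ.
V₂ = V₁ · sin φ₁ / sin φ₂ = 24.0 × sin 42° / sin 61°
V₂ = 24.0 × 0.6691/0.8746 = 18.4 m/s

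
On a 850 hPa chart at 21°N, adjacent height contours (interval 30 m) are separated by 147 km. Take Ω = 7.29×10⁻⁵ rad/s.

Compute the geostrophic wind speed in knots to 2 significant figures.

74 knots

Coriolis parameter at 21°N:
f = 2Ω sin φ = 2 × 7.29×10⁻⁵ × sin 21° = 5.23×10⁻⁵ s⁻¹
Height gradient: |∂Z/∂n| = 30 m / 147000 m = 2.04×10⁻⁴
On a pressure surface, geostrophic balance gives V_g = (g/f)|∂Z/∂n|:
V_g = 9.81 × 2.04×10⁻⁴ / 5.23×10⁻⁵ = 38.3 m/s
Converting: 38.3 m/s × 1.944 = 74 knots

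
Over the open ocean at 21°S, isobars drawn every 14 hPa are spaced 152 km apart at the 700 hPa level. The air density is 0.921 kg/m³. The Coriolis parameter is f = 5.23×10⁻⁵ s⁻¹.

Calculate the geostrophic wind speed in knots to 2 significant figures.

Pressure gradient: |∂P/∂n| = 1400 Pa / 152000 m = 9.21×10⁻³ Pa/m
Geostrophic balance (pressure-gradient force = Coriolis force):
V_g = (1/(fρ)) |∂P/∂n| = 9.21×10⁻³ / (5.23×10⁻⁵ × 0.921) = 191 m/s
Converting: 191 m/s × 1.944 = 370 knots

370 knots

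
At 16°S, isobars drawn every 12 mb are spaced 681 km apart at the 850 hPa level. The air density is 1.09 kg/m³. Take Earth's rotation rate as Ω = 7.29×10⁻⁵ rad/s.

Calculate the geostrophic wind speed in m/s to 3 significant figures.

Coriolis parameter at 16°S:
f = 2Ω sin φ = 2 × 7.29×10⁻⁵ × sin 16° = 4.02×10⁻⁵ s⁻¹
Pressure gradient: |∂P/∂n| = 1200 Pa / 681000 m = 1.76×10⁻³ Pa/m
Geostrophic balance (pressure-gradient force = Coriolis force):
V_g = (1/(fρ)) |∂P/∂n| = 1.76×10⁻³ / (4.02×10⁻⁵ × 1.09) = 40.2 m/s

40.2 m/s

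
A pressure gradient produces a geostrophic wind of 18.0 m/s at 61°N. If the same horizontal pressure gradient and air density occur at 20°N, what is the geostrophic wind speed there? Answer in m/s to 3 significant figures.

With the same pressure gradient and density, V_g ∝ 1/f ∝ 1/sin φ.
V₂ = V₁ · sin φ₁ / sin φ₂ = 18.0 × sin 61° / sin 20°
V₂ = 18.0 × 0.8746/0.3420 = 46.0 m/s

46.0 m/s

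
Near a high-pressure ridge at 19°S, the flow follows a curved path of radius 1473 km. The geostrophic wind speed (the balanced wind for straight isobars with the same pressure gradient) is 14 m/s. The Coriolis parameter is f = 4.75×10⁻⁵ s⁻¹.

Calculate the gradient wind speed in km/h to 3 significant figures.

Around a high, pressure-gradient force acts outward with centrifugal, so Coriolis balances both:
fV = (1/ρ)|∂P/∂n| + V²/R  →  V² − fR·V + fR·V_g = 0
With fR = 4.75×10⁻⁵ × 1473×10³ m = 70.0 m/s:
V = [fR − √((fR)² − 4 fR V_g)]/2 = [70.0 − √(70.0² − 4×70.0×14)]/2 = 19.4 m/s
Supergeostrophic (V > V_g = 14 m/s), as expected around a high.
Converting: 19.4 m/s × 3.6 = 69.7 km/h

69.7 km/h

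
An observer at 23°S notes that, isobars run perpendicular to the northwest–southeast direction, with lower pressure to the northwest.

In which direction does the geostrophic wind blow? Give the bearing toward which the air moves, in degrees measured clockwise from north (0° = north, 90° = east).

225°

The pressure-gradient force points toward the northwest (bearing 315°).
Geostrophic balance: in the Southern Hemisphere the Coriolis force deflects motion to the left, so the geostrophic wind blows 90° to the left of the pressure-gradient force (low pressure on the right).
Rotating 315° by 90° counterclockwise gives 225° — the wind blows toward the southwest.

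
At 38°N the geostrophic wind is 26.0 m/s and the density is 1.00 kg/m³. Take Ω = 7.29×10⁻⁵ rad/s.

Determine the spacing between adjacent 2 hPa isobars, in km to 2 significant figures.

86 km

Coriolis parameter at 38°N:
f = 2Ω sin φ = 2 × 7.29×10⁻⁵ × sin 38° = 8.98×10⁻⁵ s⁻¹
Geostrophic balance rearranged: |∂P/∂n| = f ρ V_g
|∂P/∂n| = 8.98×10⁻⁵ × 1.00 × 26.0 = 2.33×10⁻³ Pa/m
Isobar spacing: Δn = ΔP/|∂P/∂n| = 200 Pa / 2.33×10⁻³ Pa/m = 85695 m ≈ 86 km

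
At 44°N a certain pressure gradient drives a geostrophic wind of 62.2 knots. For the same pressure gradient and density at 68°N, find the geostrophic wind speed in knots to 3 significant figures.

46.6 knots

With the same pressure gradient and density, V_g ∝ 1/f ∝ 1/sin φ.
V₂ = V₁ · sin φ₁ / sin φ₂ = 62.2 × sin 44° / sin 68°
V₂ = 62.2 × 0.6947/0.9272 = 46.6 knots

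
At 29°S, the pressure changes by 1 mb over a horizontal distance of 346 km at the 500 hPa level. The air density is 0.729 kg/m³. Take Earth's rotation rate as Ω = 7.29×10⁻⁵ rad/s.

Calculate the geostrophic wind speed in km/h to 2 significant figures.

20 km/h

Coriolis parameter at 29°S:
f = 2Ω sin φ = 2 × 7.29×10⁻⁵ × sin 29° = 7.07×10⁻⁵ s⁻¹
Pressure gradient: |∂P/∂n| = 100 Pa / 346000 m = 2.89×10⁻⁴ Pa/m
Geostrophic balance (pressure-gradient force = Coriolis force):
V_g = (1/(fρ)) |∂P/∂n| = 2.89×10⁻⁴ / (7.07×10⁻⁵ × 0.729) = 5.61 m/s
Converting: 5.61 m/s × 3.6 = 20 km/h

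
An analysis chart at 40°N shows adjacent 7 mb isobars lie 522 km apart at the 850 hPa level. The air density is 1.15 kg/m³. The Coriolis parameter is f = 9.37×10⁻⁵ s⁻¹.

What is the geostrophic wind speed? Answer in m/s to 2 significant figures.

12 m/s

Pressure gradient: |∂P/∂n| = 700 Pa / 522000 m = 1.34×10⁻³ Pa/m
Geostrophic balance (pressure-gradient force = Coriolis force):
V_g = (1/(fρ)) |∂P/∂n| = 1.34×10⁻³ / (9.37×10⁻⁵ × 1.15) = 12.4 m/s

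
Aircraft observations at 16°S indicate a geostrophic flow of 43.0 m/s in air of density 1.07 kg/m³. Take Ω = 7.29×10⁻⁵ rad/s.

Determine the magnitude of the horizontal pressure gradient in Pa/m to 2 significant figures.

1.8×10⁻³ Pa/m

Coriolis parameter at 16°S:
f = 2Ω sin φ = 2 × 7.29×10⁻⁵ × sin 16° = 4.02×10⁻⁵ s⁻¹
Geostrophic balance rearranged: |∂P/∂n| = f ρ V_g
|∂P/∂n| = 4.02×10⁻⁵ × 1.07 × 43.0 = 1.85×10⁻³ Pa/m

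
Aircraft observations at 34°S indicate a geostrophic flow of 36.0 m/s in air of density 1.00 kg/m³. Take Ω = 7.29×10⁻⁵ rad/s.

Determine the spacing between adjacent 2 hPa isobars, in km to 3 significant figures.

Coriolis parameter at 34°S:
f = 2Ω sin φ = 2 × 7.29×10⁻⁵ × sin 34° = 8.15×10⁻⁵ s⁻¹
Geostrophic balance rearranged: |∂P/∂n| = f ρ V_g
|∂P/∂n| = 8.15×10⁻⁵ × 1.00 × 36.0 = 2.94×10⁻³ Pa/m
Isobar spacing: Δn = ΔP/|∂P/∂n| = 200 Pa / 2.94×10⁻³ Pa/m = 68141 m ≈ 68.1 km

68.1 km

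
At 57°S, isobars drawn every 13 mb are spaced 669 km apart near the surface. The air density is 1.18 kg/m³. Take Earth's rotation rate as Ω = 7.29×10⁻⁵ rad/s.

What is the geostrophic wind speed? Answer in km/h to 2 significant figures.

48 km/h

Coriolis parameter at 57°S:
f = 2Ω sin φ = 2 × 7.29×10⁻⁵ × sin 57° = 1.22×10⁻⁴ s⁻¹
Pressure gradient: |∂P/∂n| = 1300 Pa / 669000 m = 1.94×10⁻³ Pa/m
Geostrophic balance (pressure-gradient force = Coriolis force):
V_g = (1/(fρ)) |∂P/∂n| = 1.94×10⁻³ / (1.22×10⁻⁴ × 1.18) = 13.5 m/s
Converting: 13.5 m/s × 3.6 = 48 km/h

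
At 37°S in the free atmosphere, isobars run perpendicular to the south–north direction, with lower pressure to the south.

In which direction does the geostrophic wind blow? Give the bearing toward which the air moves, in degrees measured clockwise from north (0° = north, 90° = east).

090°

The pressure-gradient force points toward the south (bearing 180°).
Geostrophic balance: in the Southern Hemisphere the Coriolis force deflects motion to the left, so the geostrophic wind blows 90° to the left of the pressure-gradient force (low pressure on the right).
Rotating 180° by 90° counterclockwise gives 090° — the wind blows toward the east.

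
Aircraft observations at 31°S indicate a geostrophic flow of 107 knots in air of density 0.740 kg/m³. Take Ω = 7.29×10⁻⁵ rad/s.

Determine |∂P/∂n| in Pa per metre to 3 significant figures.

3.06×10⁻³ Pa/m

Coriolis parameter at 31°S:
f = 2Ω sin φ = 2 × 7.29×10⁻⁵ × sin 31° = 7.51×10⁻⁵ s⁻¹
Wind speed in SI: 107 knots = 55.0 m/s
Geostrophic balance rearranged: |∂P/∂n| = f ρ V_g
|∂P/∂n| = 7.51×10⁻⁵ × 0.740 × 55.0 = 3.06×10⁻³ Pa/m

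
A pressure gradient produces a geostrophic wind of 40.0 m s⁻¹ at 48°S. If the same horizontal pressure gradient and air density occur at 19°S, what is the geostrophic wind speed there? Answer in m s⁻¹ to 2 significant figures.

With the same pressure gradient and density, V_g ∝ 1/f ∝ 1/sin φ.
V₂ = V₁ · sin φ₁ / sin φ₂ = 40.0 × sin 48° / sin 19°
V₂ = 40.0 × 0.7431/0.3256 = 91 m s⁻¹

91 m s⁻¹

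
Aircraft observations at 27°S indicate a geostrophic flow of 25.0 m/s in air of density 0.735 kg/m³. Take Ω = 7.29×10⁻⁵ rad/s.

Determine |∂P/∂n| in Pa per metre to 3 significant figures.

Coriolis parameter at 27°S:
f = 2Ω sin φ = 2 × 7.29×10⁻⁵ × sin 27° = 6.62×10⁻⁵ s⁻¹
Geostrophic balance rearranged: |∂P/∂n| = f ρ V_g
|∂P/∂n| = 6.62×10⁻⁵ × 0.735 × 25.0 = 1.22×10⁻³ Pa/m

1.22×10⁻³ Pa/m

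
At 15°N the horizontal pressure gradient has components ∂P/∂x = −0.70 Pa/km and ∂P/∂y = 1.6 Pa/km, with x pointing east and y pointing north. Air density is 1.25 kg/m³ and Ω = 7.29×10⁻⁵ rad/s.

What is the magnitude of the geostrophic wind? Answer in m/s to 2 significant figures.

Coriolis parameter at 15°N:
f = 2Ω sin φ = 2 × 7.29×10⁻⁵ × sin 15° = 3.77×10⁻⁵ s⁻¹
Component geostrophic relations (x east, y north):
u_g = −(1/(fρ)) ∂P/∂y,  v_g = (1/(fρ)) ∂P/∂x
u_g = −(1.6×10⁻³)/(3.77×10⁻⁵ × 1.25) = −33.9 m/s;  v_g = (−0.70×10⁻³)/(3.77×10⁻⁵ × 1.25) = −14.8 m/s
|V_g| = √(u_g² + v_g²) = 37.0 m/s

37 m/s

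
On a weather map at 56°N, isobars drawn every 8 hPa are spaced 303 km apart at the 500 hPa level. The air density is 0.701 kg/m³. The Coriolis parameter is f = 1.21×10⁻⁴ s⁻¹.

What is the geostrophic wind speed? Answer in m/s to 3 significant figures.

31.1 m/s

Pressure gradient: |∂P/∂n| = 800 Pa / 303000 m = 2.64×10⁻³ Pa/m
Geostrophic balance (pressure-gradient force = Coriolis force):
V_g = (1/(fρ)) |∂P/∂n| = 2.64×10⁻³ / (1.21×10⁻⁴ × 0.701) = 31.1 m/s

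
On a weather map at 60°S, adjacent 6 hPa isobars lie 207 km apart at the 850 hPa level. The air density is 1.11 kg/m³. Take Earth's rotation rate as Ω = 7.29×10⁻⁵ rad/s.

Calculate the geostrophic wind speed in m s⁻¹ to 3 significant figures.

Coriolis parameter at 60°S:
f = 2Ω sin φ = 2 × 7.29×10⁻⁵ × sin 60° = 1.26×10⁻⁴ s⁻¹
Pressure gradient: |∂P/∂n| = 600 Pa / 207000 m = 2.90×10⁻³ Pa/m
Geostrophic balance (pressure-gradient force = Coriolis force):
V_g = (1/(fρ)) |∂P/∂n| = 2.90×10⁻³ / (1.26×10⁻⁴ × 1.11) = 20.7 m/s

20.7 m s⁻¹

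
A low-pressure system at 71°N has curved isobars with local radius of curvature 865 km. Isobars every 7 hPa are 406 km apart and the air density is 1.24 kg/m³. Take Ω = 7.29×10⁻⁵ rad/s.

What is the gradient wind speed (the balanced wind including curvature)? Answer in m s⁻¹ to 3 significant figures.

9.35 m s⁻¹

Coriolis parameter at 71°N:
f = 2Ω sin φ = 2 × 7.29×10⁻⁵ × sin 71° = 1.38×10⁻⁴ s⁻¹
Pressure gradient: |∂P/∂n| = 700 Pa / 406000 m = 1.72×10⁻³ Pa/m
Geostrophic speed: V_g = |∂P/∂n|/(fρ) = 1.72×10⁻³/(1.38×10⁻⁴ × 1.24) = 10.1 m/s
Around a low, centrifugal force acts outward with Coriolis, so pressure-gradient force balances both:
(1/ρ)|∂P/∂n| = fV + V²/R  →  V² + fR·V − fR·V_g = 0
With fR = 1.38×10⁻⁴ × 865×10³ m = 119 m/s:
V = [−fR + √((fR)² + 4 fR V_g)]/2 = [−119 + √(119² + 4×119×10.1)]/2 = 9.35 m/s
Subgeostrophic (V < V_g = 10.1 m/s), as expected around a low.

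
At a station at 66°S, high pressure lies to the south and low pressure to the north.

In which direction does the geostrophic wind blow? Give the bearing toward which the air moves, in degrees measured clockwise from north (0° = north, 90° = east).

270°

The pressure-gradient force points toward the north (bearing 000°).
Geostrophic balance: in the Southern Hemisphere the Coriolis force deflects motion to the left, so the geostrophic wind blows 90° to the left of the pressure-gradient force (low pressure on the right).
Rotating 000° by 90° counterclockwise gives 270° — the wind blows toward the west.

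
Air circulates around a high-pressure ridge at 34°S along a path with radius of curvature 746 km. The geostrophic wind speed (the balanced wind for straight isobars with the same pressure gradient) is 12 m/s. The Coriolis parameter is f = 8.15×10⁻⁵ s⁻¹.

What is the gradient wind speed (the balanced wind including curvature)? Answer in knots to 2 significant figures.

Around a high, pressure-gradient force acts outward with centrifugal, so Coriolis balances both:
fV = (1/ρ)|∂P/∂n| + V²/R  →  V² − fR·V + fR·V_g = 0
With fR = 8.15×10⁻⁵ × 746×10³ m = 60.8 m/s:
V = [fR − √((fR)² − 4 fR V_g)]/2 = [60.8 − √(60.8² − 4×60.8×12)]/2 = 16.5 m/s
Supergeostrophic (V > V_g = 12 m/s), as expected around a high.
Converting: 16.5 m/s × 1.944 = 32 knots

32 knots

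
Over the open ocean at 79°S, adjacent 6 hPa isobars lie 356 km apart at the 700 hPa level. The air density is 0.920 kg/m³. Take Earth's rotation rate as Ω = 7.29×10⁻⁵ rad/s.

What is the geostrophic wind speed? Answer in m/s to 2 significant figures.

13 m/s

Coriolis parameter at 79°S:
f = 2Ω sin φ = 2 × 7.29×10⁻⁵ × sin 79° = 1.43×10⁻⁴ s⁻¹
Pressure gradient: |∂P/∂n| = 600 Pa / 356000 m = 1.69×10⁻³ Pa/m
Geostrophic balance (pressure-gradient force = Coriolis force):
V_g = (1/(fρ)) |∂P/∂n| = 1.69×10⁻³ / (1.43×10⁻⁴ × 0.920) = 12.8 m/s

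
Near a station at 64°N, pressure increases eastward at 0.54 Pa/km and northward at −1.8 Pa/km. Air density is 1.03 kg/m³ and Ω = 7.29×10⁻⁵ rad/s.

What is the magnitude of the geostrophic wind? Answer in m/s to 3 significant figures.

Coriolis parameter at 64°N:
f = 2Ω sin φ = 2 × 7.29×10⁻⁵ × sin 64° = 1.31×10⁻⁴ s⁻¹
Component geostrophic relations (x east, y north):
u_g = −(1/(fρ)) ∂P/∂y,  v_g = (1/(fρ)) ∂P/∂x
u_g = −(−1.8×10⁻³)/(1.31×10⁻⁴ × 1.03) = 13.3 m/s;  v_g = (0.54×10⁻³)/(1.31×10⁻⁴ × 1.03) = 4.00 m/s
|V_g| = √(u_g² + v_g²) = 13.9 m/s

13.9 m/s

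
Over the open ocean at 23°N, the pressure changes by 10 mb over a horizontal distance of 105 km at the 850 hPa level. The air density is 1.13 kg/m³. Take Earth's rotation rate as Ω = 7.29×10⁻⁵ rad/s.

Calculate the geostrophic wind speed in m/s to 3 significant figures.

148 m/s

Coriolis parameter at 23°N:
f = 2Ω sin φ = 2 × 7.29×10⁻⁵ × sin 23° = 5.70×10⁻⁵ s⁻¹
Pressure gradient: |∂P/∂n| = 1000 Pa / 105000 m = 9.52×10⁻³ Pa/m
Geostrophic balance (pressure-gradient force = Coriolis force):
V_g = (1/(fρ)) |∂P/∂n| = 9.52×10⁻³ / (5.70×10⁻⁵ × 1.13) = 148 m/s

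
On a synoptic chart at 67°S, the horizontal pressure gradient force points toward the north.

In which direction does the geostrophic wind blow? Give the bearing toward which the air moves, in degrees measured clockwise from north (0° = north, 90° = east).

270°

The pressure-gradient force points toward the north (bearing 000°).
Geostrophic balance: in the Southern Hemisphere the Coriolis force deflects motion to the left, so the geostrophic wind blows 90° to the left of the pressure-gradient force (low pressure on the right).
Rotating 000° by 90° counterclockwise gives 270° — the wind blows toward the west.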